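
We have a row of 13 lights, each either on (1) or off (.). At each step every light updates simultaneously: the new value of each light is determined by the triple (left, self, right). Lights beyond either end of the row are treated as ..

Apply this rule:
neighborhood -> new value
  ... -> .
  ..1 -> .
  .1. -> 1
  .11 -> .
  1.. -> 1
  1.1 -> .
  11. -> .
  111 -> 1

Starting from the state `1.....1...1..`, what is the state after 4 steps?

....1.....1.1

step 1: 11....11..11.
step 2: ..1.....1...1
step 3: ..11....11..1
step 4: ....1.....1.1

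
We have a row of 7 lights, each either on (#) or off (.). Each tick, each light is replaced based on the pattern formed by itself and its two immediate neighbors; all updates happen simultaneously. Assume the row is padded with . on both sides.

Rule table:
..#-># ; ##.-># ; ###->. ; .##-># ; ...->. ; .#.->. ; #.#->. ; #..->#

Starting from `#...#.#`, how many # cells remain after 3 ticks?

.#.#...
#...#..
.#.#.#.
count of #: 3

3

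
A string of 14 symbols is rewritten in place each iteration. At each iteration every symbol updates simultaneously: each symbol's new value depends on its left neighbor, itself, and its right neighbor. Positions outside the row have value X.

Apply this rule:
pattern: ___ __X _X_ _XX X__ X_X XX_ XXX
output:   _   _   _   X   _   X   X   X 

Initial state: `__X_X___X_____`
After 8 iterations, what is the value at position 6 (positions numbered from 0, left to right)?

_

___X__________
______________
______________  (fixed point — unchanged through iteration 8)
position 6 holds _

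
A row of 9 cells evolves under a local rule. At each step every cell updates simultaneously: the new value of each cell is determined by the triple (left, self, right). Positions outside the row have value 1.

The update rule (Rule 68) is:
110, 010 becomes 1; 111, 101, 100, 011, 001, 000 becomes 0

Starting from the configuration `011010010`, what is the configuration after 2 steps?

001010010

001010010
001010010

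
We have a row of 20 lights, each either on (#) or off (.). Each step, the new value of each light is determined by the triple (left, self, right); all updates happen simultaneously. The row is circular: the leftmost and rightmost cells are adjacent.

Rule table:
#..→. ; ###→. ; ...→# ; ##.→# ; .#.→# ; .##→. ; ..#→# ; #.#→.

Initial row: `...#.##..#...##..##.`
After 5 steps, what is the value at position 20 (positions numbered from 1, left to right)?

.

####..#.##.##.#.#.#.
...#.##..#..#.#.#.#.
####..#.##.##.#.#.#.  (repeats step 1; period 2)
step 5: ####..#.##.##.#.#.#.
position 20 holds .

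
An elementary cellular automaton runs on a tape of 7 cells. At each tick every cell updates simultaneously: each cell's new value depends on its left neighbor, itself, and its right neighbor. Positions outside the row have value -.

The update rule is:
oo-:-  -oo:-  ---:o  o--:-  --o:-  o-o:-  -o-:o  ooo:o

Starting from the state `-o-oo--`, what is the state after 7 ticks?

-o----o

-o----o
-o-oo-o
-o----o  (repeats tick 1; period 2)
tick 7: -o----o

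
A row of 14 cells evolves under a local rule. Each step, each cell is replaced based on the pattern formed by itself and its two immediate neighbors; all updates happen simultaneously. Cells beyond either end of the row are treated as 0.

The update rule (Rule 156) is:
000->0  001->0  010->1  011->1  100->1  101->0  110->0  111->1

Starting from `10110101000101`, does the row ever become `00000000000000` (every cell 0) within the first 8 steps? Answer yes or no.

no

10100101100101
10110101010101
10100101010101
10110101010101  (repeats step 2; period 2)
step 8: 10110101010101
step 8 is 10110101010101, still not uniform 0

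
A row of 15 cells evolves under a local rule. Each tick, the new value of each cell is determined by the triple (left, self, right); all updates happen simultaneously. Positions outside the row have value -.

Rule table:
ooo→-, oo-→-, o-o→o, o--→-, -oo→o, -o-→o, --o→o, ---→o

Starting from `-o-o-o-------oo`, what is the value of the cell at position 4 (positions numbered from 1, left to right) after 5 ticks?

oooooo-ooooooo-
o-----oo-------
o-ooooo--oooooo
ooo-----oo-----
o---ooooo--oooo
position 4 holds -

-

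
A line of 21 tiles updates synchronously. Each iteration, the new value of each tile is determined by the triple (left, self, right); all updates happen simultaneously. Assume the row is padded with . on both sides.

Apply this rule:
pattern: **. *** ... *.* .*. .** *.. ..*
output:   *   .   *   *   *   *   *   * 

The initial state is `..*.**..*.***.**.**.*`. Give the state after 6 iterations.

*.........***.......*

***********.*********
*.........***.......*
***********.*********  (repeats iteration 1; period 2)
iteration 6: *.........***.......*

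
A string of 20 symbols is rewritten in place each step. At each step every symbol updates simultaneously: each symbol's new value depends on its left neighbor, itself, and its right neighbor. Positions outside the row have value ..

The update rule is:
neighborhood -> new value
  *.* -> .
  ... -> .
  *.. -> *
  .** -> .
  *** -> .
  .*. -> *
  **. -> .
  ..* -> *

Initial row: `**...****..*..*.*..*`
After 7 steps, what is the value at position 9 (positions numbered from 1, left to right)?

step 1: ..*.*....******.****
step 2: .**.**..*...........
step 3: *.....****..........
step 4: **...*....*.........
step 5: ..*.***..***........
step 6: .**....**...*.......
step 7: *..*..*..*.***......
position 9 holds .

.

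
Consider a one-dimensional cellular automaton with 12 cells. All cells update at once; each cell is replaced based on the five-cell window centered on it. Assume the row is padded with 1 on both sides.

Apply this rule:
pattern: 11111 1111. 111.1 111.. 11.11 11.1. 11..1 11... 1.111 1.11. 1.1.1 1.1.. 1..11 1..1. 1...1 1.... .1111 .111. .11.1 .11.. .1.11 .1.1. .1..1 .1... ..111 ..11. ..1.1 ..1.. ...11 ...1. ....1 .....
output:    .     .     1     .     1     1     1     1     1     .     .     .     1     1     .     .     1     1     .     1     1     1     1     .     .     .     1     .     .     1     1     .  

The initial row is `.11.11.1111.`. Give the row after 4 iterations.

1..1..111.11
.11.11.11111
1..1..111...
.11.11.1.1..

.11.11.1.1..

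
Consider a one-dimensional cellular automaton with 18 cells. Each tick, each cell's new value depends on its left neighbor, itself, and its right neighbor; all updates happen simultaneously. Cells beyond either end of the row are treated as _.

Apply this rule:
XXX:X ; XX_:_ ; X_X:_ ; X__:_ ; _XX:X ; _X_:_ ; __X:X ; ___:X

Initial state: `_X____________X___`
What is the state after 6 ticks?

X__XXXXXXXXXXX__XX
__XXXXXXXXXXX__XX_
XXXXXXXXXXXX__XX__
XXXXXXXXXXX__XX__X
XXXXXXXXXX__XX__X_
XXXXXXXXX__XX__X__

XXXXXXXXX__XX__X__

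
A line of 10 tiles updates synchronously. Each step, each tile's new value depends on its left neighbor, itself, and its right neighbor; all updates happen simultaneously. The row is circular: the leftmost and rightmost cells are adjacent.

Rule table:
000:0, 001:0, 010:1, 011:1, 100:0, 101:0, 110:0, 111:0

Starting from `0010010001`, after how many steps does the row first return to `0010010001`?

1

step 1: 0010010001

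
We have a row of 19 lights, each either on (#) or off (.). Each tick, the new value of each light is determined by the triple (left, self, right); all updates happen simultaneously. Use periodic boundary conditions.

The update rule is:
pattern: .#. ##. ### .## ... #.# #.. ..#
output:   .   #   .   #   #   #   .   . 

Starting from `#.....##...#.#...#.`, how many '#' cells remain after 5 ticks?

tick 1: ..###.##.#..#..#..#
tick 2: ..#.#####..........
tick 3: #..##...#.#########
tick 4: #..##.#..##........
tick 5: ...###...##.######.
count of #: 11

11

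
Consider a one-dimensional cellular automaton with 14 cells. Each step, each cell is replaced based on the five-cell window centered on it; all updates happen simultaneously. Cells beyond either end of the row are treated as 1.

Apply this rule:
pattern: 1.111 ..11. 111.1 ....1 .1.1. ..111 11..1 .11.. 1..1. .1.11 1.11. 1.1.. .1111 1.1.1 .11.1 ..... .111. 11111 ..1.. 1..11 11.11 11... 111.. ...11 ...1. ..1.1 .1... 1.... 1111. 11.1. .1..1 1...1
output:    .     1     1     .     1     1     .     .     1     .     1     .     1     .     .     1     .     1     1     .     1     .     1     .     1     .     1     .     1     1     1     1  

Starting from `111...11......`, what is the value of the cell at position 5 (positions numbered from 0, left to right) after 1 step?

.

111.1.1...11..
position 5 holds .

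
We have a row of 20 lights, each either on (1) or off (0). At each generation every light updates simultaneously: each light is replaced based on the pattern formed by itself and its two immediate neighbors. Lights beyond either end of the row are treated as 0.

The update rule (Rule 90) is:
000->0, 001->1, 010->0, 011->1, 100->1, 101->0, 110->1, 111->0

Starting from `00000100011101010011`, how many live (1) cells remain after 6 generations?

00001010110100001111
00010000110010011001
00101001111101111110
01000111000101000011
10101101101000100111
00001101100101011101
count of 1: 10

10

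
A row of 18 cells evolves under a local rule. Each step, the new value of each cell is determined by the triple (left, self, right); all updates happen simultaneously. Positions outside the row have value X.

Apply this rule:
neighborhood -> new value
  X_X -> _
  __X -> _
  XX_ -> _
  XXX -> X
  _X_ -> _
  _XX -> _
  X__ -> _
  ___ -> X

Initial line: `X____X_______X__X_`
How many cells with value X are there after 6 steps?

7

step 1: __XX___XXXXX______
step 2: _____X__XXX__XXXX_
step 3: _XXX_____X____XX__
step 4: __X__XXX___XX_____
step 5: ______X__X____XXX_
step 6: _XXXX______XX__X__
count of X: 7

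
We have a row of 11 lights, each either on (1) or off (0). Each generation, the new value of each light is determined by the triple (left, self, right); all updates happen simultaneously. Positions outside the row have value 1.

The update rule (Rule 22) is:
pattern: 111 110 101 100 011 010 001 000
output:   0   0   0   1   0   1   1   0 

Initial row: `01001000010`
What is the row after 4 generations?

01001111100

generation 1: 01111100110
generation 2: 00000011000
generation 3: 10000100101
generation 4: 01001111100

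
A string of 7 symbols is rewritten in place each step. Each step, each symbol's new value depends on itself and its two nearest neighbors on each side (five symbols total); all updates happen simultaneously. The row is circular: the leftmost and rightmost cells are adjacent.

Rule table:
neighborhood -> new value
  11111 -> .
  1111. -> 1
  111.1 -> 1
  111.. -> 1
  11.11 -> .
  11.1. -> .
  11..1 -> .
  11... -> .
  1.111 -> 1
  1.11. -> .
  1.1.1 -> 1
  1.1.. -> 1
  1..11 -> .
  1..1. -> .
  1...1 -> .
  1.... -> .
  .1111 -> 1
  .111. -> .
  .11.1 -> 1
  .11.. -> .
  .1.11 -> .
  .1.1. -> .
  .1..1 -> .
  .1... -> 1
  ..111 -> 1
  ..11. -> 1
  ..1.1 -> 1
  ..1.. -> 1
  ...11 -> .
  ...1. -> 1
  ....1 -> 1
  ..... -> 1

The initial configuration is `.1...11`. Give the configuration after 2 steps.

.....11

.11..11
.....11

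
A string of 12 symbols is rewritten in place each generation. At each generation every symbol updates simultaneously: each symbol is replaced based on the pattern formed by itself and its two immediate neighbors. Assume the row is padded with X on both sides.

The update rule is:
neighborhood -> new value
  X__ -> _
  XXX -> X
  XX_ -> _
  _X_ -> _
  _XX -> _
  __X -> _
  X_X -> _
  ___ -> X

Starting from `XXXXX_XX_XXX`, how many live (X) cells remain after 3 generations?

4

generation 1: XXXX______XX
generation 2: XXX__XXXX__X
generation 3: XX____XX____
count of X: 4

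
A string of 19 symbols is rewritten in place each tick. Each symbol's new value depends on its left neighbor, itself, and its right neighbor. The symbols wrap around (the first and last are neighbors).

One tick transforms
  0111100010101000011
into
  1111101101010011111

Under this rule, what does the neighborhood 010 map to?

At position 8 the neighborhood is 010; the next row has 0 there.

0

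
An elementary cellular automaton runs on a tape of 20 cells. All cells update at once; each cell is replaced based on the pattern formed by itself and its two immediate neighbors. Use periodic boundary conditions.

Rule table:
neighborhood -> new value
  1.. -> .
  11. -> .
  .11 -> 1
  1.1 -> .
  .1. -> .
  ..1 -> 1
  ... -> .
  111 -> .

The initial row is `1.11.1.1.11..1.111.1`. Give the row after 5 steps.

.....1..1..1...1..1.

..1......1..1..1...1
.1......1..1..1...1.
1......1..1..1...1..
......1..1..1...1..1
.....1..1..1...1..1.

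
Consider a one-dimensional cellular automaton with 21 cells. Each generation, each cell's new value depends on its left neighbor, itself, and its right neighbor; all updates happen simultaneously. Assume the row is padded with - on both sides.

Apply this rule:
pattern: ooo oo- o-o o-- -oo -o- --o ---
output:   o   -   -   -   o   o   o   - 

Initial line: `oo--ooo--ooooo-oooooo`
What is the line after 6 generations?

o-o-oooo--ooooo------

o--ooo--ooooo--ooooo-
o-ooo--ooooo--ooooo--
o-oo--ooooo--ooooo---
o-o--ooooo--ooooo----
o-o-ooooo--ooooo-----
o-o-oooo--ooooo------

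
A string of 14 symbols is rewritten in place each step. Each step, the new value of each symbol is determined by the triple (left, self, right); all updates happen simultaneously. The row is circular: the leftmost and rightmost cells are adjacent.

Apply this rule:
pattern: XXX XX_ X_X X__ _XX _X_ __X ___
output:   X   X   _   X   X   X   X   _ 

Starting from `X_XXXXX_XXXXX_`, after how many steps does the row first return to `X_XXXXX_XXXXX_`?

1

X_XXXXX_XXXXX_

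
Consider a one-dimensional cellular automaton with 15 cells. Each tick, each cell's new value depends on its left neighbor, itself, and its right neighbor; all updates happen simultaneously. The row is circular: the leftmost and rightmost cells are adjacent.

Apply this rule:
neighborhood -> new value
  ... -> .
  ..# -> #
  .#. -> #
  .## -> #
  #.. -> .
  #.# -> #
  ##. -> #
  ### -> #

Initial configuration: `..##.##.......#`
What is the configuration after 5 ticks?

#######..######

.######......##
#######.....###
#######....####
#######...#####
#######..######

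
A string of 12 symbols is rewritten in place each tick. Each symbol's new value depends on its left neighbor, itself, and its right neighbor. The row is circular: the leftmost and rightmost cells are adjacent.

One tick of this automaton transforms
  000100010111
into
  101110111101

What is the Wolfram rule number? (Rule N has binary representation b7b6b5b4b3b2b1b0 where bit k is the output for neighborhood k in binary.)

position 10: 111 → 0  (bit 7 = 0)
position 11: 110 → 1  (bit 6 = 1)
position 8: 101 → 1  (bit 5 = 1)
position 0: 100 → 1  (bit 4 = 1)
position 9: 011 → 1  (bit 3 = 1)
position 3: 010 → 1  (bit 2 = 1)
position 2: 001 → 1  (bit 1 = 1)
position 1: 000 → 0  (bit 0 = 0)
bits b7..b0 = 01111110 = 126

126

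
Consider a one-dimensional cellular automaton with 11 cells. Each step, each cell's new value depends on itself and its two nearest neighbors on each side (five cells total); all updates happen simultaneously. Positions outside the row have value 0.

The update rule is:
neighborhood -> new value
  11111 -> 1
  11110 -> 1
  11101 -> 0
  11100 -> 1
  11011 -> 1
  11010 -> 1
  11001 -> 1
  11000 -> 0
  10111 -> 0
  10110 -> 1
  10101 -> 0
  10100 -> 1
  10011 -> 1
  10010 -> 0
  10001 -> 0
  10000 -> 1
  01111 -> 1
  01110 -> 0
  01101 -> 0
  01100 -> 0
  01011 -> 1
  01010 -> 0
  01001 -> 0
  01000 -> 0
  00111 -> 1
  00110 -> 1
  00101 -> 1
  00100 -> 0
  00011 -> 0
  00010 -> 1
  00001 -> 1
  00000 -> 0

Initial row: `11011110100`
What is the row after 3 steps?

10101101101
10011011011
00110110110

00110110110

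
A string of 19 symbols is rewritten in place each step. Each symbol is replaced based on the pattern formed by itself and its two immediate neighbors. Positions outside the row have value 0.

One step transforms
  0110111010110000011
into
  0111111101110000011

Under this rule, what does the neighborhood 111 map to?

At position 5 the neighborhood is 111; the next row has 1 there.

1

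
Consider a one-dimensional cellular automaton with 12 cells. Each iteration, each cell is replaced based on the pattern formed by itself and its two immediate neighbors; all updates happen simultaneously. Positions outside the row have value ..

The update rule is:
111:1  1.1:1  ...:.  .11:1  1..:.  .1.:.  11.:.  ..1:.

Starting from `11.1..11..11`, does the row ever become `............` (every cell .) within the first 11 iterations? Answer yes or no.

iteration 1: 1.1...1...1.
iteration 2: .1..........
iteration 3: ............
all cells are . at iteration 3

yes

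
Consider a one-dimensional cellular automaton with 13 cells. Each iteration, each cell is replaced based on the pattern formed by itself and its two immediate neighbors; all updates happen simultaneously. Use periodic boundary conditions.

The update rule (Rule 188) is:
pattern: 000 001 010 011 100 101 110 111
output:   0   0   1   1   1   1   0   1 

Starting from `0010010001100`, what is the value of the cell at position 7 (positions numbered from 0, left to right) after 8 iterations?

iteration 1: 0011011001010
iteration 2: 0010110101111
iteration 3: 1011101111110
iteration 4: 1111011111101
iteration 5: 1110111111011
iteration 6: 1101111110111
iteration 7: 1011111101111
iteration 8: 0111111011111
position 7 holds 0

0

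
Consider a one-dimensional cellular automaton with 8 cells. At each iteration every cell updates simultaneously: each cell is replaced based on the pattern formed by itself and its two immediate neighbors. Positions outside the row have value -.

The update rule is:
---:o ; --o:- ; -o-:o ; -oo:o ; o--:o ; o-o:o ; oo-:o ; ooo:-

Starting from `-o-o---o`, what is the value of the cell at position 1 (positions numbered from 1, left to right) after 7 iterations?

-ooooo-o
-o---ooo
-ooo-o-o
-o-ooooo
-ooo---o
-o-ooo-o
-ooo-ooo
position 1 holds -

-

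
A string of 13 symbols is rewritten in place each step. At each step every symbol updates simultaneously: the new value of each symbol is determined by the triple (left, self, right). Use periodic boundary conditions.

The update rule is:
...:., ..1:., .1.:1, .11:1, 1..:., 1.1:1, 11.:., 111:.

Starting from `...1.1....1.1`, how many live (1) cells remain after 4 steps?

2

step 1: ...111....111
step 2: ...1......1..
step 3: ...1......1..  (fixed point — unchanged through step 4)
count of 1: 2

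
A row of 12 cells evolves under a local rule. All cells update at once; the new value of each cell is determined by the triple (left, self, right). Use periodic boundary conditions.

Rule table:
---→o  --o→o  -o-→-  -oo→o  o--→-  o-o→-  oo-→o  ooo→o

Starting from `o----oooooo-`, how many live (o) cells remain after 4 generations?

generation 1: --ooooooooo-
generation 2: ooooooooooo-
generation 3: ooooooooooo-  (fixed point — unchanged through generation 4)
count of o: 11

11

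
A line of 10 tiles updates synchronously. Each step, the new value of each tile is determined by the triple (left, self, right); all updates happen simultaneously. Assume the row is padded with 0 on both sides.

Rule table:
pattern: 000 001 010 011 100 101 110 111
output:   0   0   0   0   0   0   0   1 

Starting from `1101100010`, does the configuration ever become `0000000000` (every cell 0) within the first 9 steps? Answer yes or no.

0000000000
all cells are 0 at step 1

yes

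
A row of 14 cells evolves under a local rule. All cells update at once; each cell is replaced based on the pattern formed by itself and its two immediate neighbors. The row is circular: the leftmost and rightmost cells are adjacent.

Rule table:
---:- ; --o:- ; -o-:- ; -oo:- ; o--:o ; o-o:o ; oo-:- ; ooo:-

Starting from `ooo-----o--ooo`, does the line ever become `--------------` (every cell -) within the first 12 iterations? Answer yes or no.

no

---o-----o----
----o-----o---
-----o-----o--
------o-----o-
-------o-----o
o-------o-----
-o-------o----
--o-------o---
---o-------o--
----o-------o-
-----o-------o
o-----o-------
iteration 12 is o-----o-------, still not uniform -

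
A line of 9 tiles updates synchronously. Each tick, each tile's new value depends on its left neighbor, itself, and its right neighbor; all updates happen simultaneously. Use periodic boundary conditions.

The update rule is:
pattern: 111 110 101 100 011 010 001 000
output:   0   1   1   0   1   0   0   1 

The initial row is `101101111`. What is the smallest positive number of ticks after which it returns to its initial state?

14

111111000
100001010
001100101
001100010
101101000
011110010
010010000
000000111
011110101
110011010
110011101
010010111
100001101
101101111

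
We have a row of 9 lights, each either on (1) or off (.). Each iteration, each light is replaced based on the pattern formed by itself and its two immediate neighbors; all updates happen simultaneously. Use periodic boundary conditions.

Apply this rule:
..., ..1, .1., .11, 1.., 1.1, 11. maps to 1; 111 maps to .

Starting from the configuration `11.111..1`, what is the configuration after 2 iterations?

.111.1111
11.111..1

11.111..1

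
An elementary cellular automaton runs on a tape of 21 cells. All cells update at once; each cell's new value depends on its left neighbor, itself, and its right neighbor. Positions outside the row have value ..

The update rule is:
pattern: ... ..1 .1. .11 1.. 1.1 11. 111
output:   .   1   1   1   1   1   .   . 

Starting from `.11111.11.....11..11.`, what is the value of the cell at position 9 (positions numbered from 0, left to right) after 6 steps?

step 1: 11....11.1...11.111.1
step 2: 1.1..11.111.11.11..11
step 3: 111111.11..11.11.111.
step 4: 1.....11.111.11.11..1
step 5: 11...11.11..11.11.111
step 6: 1.1.11.11.111.11.11..
position 9 holds .

.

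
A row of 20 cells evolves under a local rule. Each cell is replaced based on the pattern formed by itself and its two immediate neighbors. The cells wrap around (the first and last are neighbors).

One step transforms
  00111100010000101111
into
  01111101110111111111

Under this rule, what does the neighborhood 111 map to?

At position 3 the neighborhood is 111; the next row has 1 there.

1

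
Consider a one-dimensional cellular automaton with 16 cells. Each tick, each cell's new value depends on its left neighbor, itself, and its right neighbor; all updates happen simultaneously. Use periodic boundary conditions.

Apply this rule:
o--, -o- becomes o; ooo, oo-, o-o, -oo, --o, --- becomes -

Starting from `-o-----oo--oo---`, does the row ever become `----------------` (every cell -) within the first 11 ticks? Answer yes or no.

-oo------o---o--
---o-----oo--oo-
---oo------o---o
o----o-----oo--o
-o---oo------o--
-oo----o-----oo-
---o---oo------o
o--oo----o-----o
-o---o---oo-----
-oo--oo----o----
---o---o---oo---
tick 11 is ---o---o---oo---, still not uniform -

no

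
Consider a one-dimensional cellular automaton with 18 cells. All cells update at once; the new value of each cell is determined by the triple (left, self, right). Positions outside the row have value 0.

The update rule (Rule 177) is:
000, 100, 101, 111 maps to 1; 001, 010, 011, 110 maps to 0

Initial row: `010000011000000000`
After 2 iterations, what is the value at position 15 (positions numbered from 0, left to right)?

iteration 1: 001111000111111111
iteration 2: 100110110011111110
position 15 holds 1

1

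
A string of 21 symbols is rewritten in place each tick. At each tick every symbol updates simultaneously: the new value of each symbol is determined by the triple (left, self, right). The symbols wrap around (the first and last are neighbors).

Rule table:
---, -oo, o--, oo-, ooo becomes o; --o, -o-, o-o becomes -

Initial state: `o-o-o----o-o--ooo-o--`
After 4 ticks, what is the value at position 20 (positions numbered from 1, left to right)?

-----ooo----o-ooo--o-
oooo-oooooo---oooo--o
oooo-oooooooo-ooooo-o
oooo-oooooooo-ooooo-o
position 20 holds -

-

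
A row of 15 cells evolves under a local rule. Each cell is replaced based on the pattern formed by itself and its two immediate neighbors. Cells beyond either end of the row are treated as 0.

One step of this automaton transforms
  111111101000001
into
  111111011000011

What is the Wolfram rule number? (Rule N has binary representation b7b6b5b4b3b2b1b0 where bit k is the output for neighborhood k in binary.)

174

position 1: 111 → 1  (bit 7 = 1)
position 6: 110 → 0  (bit 6 = 0)
position 7: 101 → 1  (bit 5 = 1)
position 9: 100 → 0  (bit 4 = 0)
position 0: 011 → 1  (bit 3 = 1)
position 8: 010 → 1  (bit 2 = 1)
position 13: 001 → 1  (bit 1 = 1)
position 10: 000 → 0  (bit 0 = 0)
bits b7..b0 = 10101110 = 174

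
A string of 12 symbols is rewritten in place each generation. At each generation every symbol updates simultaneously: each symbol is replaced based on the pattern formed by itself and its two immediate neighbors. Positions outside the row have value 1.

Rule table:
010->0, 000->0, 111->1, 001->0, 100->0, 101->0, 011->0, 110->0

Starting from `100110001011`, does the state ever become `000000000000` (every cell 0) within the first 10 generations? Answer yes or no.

yes

000000000001
000000000000
all cells are 0 at generation 2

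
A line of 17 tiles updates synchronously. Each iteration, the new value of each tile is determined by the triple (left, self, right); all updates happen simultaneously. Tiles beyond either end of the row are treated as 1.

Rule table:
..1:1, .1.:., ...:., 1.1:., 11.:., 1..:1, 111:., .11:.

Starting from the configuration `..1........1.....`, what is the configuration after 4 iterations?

11.1......1.1...1
....1....1...1.1.
1..1.1..1.1.1....
.11...11.....1..1

.11...11.....1..1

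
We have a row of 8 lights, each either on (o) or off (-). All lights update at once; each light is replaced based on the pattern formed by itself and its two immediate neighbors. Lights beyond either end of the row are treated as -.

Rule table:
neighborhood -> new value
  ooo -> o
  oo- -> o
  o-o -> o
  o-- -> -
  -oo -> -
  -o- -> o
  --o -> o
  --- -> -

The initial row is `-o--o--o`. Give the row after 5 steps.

oo-oo-oo
-oo-oo-o
o-oo-ooo
oo-oo-oo  (repeats step 1; period 3)
step 5: -oo-oo-o

-oo-oo-o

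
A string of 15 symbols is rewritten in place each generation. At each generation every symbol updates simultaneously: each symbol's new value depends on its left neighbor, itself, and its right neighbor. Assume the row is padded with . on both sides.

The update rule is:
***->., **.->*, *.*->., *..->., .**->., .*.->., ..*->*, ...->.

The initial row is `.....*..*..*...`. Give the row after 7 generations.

.*..*..........

....*..*..*....
...*..*..*.....
..*..*..*......
.*..*..*.......
*..*..*........
..*..*.........
.*..*..........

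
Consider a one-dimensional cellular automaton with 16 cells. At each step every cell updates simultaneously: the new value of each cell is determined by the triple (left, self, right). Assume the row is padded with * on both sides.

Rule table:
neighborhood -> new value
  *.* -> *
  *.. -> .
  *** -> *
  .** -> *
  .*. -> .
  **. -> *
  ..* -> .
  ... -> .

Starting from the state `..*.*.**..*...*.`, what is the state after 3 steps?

step 1: ...*.***.......*
step 2: ....****.......*
step 3: ....****.......*

....****.......*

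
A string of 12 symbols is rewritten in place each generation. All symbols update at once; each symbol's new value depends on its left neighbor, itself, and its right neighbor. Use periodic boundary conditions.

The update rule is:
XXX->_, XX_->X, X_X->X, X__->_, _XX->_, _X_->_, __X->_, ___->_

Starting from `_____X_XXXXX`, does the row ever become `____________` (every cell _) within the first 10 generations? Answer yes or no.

yes

generation 1: ______X____X
generation 2: ____________
all cells are _ at generation 2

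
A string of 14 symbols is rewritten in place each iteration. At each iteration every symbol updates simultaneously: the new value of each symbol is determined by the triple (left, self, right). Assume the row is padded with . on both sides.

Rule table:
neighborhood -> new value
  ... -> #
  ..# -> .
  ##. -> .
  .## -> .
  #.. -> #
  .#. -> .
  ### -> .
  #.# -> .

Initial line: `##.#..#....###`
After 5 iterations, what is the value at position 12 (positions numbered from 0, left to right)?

....#..###....
###..#....####
...#..###.....
##..#....#####
..#..###......
position 12 holds .

.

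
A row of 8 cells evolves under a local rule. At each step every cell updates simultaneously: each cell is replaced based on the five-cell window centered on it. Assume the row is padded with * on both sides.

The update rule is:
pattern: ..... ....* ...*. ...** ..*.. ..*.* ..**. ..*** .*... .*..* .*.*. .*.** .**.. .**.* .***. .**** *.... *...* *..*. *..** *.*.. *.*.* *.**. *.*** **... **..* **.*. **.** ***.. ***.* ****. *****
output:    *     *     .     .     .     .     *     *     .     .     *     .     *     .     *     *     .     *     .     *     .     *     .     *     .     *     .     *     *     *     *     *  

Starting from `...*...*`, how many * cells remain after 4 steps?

step 1: .*...*.*
step 2: ...*...*  (repeats step 0; period 2)
step 4: ...*...*
count of *: 2

2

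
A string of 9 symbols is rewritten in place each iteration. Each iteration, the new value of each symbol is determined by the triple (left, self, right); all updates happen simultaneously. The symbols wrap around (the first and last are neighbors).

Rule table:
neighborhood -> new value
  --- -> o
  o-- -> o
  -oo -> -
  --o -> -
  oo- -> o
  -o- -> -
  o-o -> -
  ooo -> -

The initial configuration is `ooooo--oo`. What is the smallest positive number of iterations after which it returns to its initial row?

iteration 1: ----oo---
iteration 2: ooo--oooo
iteration 3: --oo-----
iteration 4: o--oooooo
iteration 5: oo-------
iteration 6: -ooooooo-
iteration 7: -------oo
iteration 8: oooooo--o
iteration 9: -----oo--
iteration 10: oooo--ooo
iteration 11: ---oo----
iteration 12: oo--ooooo
iteration 13: -oo------
iteration 14: --ooooooo
iteration 15: o-------o
iteration 16: ooooooo--
iteration 17: ------oo-
iteration 18: ooooo--oo

18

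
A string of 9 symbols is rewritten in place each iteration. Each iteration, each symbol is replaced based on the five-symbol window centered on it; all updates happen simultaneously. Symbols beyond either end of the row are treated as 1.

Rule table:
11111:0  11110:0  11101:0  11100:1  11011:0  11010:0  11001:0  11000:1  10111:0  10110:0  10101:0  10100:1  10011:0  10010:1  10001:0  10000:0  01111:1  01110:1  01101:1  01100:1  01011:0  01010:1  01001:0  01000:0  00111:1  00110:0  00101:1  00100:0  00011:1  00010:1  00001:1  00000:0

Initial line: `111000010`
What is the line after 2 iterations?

000100100

001101110
000100100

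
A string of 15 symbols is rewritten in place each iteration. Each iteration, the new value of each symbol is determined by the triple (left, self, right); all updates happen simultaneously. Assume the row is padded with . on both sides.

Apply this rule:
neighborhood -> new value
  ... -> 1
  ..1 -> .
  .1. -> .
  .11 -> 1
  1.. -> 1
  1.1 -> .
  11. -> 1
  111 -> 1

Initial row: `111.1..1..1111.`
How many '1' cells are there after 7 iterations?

iteration 1: 111..1..1.11111
iteration 2: 1111..1...11111
iteration 3: 11111..11.11111
iteration 4: 111111.11.11111
iteration 5: 111111.11.11111  (fixed point — unchanged through iteration 7)
count of 1: 13

13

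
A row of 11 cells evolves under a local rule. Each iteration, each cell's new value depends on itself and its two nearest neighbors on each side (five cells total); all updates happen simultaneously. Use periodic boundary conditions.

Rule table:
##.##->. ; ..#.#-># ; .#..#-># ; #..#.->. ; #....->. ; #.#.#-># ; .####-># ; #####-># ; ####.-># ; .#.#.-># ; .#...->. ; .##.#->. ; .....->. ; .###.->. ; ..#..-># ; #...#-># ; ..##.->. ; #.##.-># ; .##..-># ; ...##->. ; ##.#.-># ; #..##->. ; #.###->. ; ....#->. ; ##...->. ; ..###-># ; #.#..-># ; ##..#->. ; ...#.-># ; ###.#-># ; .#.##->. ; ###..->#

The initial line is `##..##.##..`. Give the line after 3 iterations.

iteration 1: .#.....##..
iteration 2: ##......#.#
iteration 3: .#.....##..

.#.....##..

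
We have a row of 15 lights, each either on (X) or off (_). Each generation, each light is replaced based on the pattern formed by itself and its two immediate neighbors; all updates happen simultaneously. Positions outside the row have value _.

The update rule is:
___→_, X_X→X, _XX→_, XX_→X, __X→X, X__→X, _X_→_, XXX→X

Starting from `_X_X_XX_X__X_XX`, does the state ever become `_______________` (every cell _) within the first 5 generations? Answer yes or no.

generation 1: X_X_X_XX_XX_X_X
generation 2: _X_X_X_XX_XX_X_
generation 3: X_X_X_X_XX_XX_X
generation 4: _X_X_X_X_XX_XX_
generation 5: X_X_X_X_X_XX_XX
generation 5 is X_X_X_X_X_XX_XX, still not uniform _

no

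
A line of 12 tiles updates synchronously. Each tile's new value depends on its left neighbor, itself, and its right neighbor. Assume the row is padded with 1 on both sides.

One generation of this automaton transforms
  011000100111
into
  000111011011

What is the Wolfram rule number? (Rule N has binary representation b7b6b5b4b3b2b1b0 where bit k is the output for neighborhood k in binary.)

147

position 10: 111 → 1  (bit 7 = 1)
position 2: 110 → 0  (bit 6 = 0)
position 0: 101 → 0  (bit 5 = 0)
position 3: 100 → 1  (bit 4 = 1)
position 1: 011 → 0  (bit 3 = 0)
position 6: 010 → 0  (bit 2 = 0)
position 5: 001 → 1  (bit 1 = 1)
position 4: 000 → 1  (bit 0 = 1)
bits b7..b0 = 10010011 = 147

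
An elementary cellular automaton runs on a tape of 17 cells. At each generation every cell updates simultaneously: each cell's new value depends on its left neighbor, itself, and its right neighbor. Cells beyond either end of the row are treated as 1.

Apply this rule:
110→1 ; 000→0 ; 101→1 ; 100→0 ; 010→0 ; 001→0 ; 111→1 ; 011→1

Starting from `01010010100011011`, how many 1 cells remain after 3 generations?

7

10100001000011111
11000000000011111
11000000000011111
count of 1: 7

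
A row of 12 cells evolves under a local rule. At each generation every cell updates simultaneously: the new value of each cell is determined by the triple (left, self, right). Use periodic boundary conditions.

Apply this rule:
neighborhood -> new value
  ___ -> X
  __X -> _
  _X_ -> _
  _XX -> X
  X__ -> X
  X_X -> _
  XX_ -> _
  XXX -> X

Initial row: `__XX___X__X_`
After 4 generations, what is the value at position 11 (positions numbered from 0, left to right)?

generation 1: X_X_XX__X__X
generation 2: ____X_X__X_X
generation 3: XXX____X____
generation 4: XX_XXX__XXX_
position 11 holds _

_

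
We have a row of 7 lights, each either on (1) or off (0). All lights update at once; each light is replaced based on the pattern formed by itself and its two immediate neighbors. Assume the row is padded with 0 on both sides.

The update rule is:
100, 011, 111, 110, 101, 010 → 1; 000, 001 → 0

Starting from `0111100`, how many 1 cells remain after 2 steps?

0111110
0111111
count of 1: 6

6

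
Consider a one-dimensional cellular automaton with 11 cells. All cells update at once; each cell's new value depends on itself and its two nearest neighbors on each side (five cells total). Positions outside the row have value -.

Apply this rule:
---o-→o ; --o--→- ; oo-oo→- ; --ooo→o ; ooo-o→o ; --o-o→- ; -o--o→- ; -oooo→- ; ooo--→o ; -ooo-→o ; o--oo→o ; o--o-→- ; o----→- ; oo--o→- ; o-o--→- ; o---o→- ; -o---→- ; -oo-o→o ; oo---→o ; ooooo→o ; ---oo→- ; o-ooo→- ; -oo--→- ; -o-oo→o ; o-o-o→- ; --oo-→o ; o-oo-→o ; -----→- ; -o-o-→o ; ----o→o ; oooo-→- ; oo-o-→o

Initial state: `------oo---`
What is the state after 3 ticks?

o-ooo-o----

tick 1: ----o-o-o--
tick 2: --oo-o-o---
tick 3: o-ooo-o----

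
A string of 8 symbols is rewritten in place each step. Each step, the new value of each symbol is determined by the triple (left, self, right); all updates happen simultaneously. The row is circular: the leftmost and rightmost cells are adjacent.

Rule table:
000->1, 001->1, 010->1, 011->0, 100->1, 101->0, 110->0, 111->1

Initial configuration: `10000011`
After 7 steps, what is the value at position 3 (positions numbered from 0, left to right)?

01111101
00111001
11010111
10010011
01111101  (repeats step 1; period 4)
step 7: 11010111
position 3 holds 1

1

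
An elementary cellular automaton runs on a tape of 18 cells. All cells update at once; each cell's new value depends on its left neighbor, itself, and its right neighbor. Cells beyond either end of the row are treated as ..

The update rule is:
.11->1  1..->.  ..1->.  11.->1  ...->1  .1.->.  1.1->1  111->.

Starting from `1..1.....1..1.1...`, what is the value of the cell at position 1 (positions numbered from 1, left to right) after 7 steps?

1

.....111.....1..11
1111.1.1.111....11
1..11.1.11.1.11.11
...111.1111.111111
11.1.111..111....1
111.11.1..1.1.11..
1.11111....1.111.1
position 1 holds 1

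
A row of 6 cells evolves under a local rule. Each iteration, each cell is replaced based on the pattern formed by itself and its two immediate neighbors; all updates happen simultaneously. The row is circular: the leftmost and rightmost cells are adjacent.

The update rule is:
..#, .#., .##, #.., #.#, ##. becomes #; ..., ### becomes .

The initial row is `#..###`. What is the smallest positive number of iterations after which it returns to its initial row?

####..
#..###

2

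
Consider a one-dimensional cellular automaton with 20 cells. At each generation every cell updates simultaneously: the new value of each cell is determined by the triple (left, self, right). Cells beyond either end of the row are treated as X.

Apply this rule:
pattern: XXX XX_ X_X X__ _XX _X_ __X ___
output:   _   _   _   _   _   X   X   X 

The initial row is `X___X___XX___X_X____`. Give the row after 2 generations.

_X_______XX____X____

generation 1: __XXX_XX___XXX_X_XXX
generation 2: _X_______XX____X____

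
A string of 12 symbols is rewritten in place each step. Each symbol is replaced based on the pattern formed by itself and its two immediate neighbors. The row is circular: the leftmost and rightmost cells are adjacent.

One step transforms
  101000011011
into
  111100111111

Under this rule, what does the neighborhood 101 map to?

1

At position 1 the neighborhood is 101; the next row has 1 there.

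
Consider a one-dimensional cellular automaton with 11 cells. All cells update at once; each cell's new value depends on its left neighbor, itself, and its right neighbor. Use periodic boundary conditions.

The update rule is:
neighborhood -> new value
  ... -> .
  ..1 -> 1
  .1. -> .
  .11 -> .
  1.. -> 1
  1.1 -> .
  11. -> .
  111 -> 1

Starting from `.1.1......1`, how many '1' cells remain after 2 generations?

....1....1.
...1.1..1.1
count of 1: 4

4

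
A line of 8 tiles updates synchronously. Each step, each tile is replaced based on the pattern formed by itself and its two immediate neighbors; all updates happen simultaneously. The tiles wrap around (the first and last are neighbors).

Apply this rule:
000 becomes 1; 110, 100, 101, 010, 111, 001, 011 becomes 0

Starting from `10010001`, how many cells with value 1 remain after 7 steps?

00000100
11110001
00000100  (repeats step 1; period 2)
step 7: 00000100
count of 1: 1

1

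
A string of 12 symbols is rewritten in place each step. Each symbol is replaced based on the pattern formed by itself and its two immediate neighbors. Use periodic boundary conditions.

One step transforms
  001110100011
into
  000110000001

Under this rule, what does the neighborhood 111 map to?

At position 3 the neighborhood is 111; the next row has 1 there.

1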